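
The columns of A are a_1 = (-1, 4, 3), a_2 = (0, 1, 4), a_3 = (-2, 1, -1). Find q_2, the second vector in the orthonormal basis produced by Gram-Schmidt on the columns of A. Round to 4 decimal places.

q_2 = (0.2301, -0.5464, 0.8053)

q_1 = a_1/‖a_1‖ = (-1, 4, 3)/5.0990 = (-0.1961, 0.7845, 0.5883).
r_{12} = q_1·a_2 = 3.1379.
u_2 = a_2 − 3.1379·q_1 = (0.6154, -1.4615, 2.1538).
‖u_2‖ = 2.6747, so q_2 = (0.2301, -0.5464, 0.8053).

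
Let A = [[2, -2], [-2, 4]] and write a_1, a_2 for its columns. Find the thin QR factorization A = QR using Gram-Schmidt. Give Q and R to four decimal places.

Q = [[0.7071, 0.7071], [-0.7071, 0.7071]], R = [[2.8284, -4.2426], [0.0000, 1.4142]]

a_1 = (2, -2); ‖a_1‖ = 2.8284, so e_1 = (0.7071, -0.7071).
e_1·a_2 = 0.7071·(-2) + (-0.7071)·4 = -4.2426.
u_2 = a_2 + 4.2426·e_1 = (1.0000, 1.0000).
‖u_2‖ = 1.4142, so e_2 = (0.7071, 0.7071).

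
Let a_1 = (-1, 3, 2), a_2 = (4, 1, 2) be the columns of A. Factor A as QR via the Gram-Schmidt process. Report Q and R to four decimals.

Q = [[-0.2673, 0.9340], [0.8018, 0.0792], [0.5345, 0.3483]], R = [[3.7417, 0.8018], [0.0000, 4.5119]]

e_1 = a_1/‖a_1‖ = (-1, 3, 2)/3.7417 = (-0.2673, 0.8018, 0.5345).
r_{12} = e_1·a_2 = 0.8018.
u_2 = a_2 − 0.8018·e_1 = (4.2143, 0.3571, 1.5714).
‖u_2‖ = 4.5119, so e_2 = (0.9340, 0.0792, 0.3483).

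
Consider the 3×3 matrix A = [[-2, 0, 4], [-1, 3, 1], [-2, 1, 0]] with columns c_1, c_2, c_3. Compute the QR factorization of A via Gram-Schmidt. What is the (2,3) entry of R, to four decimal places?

r_{23} = -0.7442

e_1 = c_1/‖c_1‖ = (-2, -1, -2)/3.0000 = (-0.6667, -0.3333, -0.6667).
r_{12} = e_1·c_2 = -1.6667.
u_2 = c_2 + 1.6667·e_1 = (-1.1111, 2.4444, -0.1111).
‖u_2‖ = 2.6874, so e_2 = (-0.4134, 0.9096, -0.0413).
r_{23} = e_2·c_3 = -0.7442.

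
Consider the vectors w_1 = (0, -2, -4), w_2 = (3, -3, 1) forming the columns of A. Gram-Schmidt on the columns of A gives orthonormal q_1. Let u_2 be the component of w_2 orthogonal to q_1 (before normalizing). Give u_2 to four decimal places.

w_1 = (0, -2, -4); ‖w_1‖ = 4.4721, so q_1 = (0.0000, -0.4472, -0.8944).
q_1·w_2 = 0.0000·3 + (-0.4472)·(-3) + (-0.8944)·1 = 0.4472.
u_2 = w_2 − 0.4472·q_1 = (3.0000, -2.8000, 1.4000).

u_2 = (3.0000, -2.8000, 1.4000)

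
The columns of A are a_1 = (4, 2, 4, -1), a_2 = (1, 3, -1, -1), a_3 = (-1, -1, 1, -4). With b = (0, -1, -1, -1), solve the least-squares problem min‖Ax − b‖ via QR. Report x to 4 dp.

q_1 = a_1/‖a_1‖ = (4, 2, 4, -1)/6.0828 = (0.6576, 0.3288, 0.6576, -0.1644).
r_{12} = q_1·a_2 = 1.1508.
u_2 = a_2 − 1.1508·q_1 = (0.2432, 2.6216, -1.7568, -0.8108).
‖u_2‖ = 3.2674, so q_2 = (0.0744, 0.8024, -0.5377, -0.2482).
r_{13} = q_1·a_3 = 0.3288; r_{23} = q_2·a_3 = -0.4219.
u_3 = a_3 − 0.3288·q_1 + 0.4219·q_2 = (-1.1848, -0.7696, 0.5570, -4.0506).
‖u_3‖ = 4.3260, so q_3 = (-0.2739, -0.1779, 0.1287, -0.9364).
Qᵀb = (-0.8220, -0.0165, 0.9855).
Back-substitute: x_3 = 0.9855/4.3260 = 0.2278.
x_2 = (-0.0165 + 0.4219·0.2278)/3.2674 = 0.0244.
x_1 = (-0.8220 − 1.1508·0.0244 − 0.3288·0.2278)/6.0828 = -0.1521.

x = (-0.1521, 0.0244, 0.2278)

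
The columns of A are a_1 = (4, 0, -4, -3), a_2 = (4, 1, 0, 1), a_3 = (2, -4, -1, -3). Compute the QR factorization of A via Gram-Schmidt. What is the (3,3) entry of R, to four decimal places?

e_1 = a_1/‖a_1‖ = (4, 0, -4, -3)/6.4031 = (0.6247, 0.0000, -0.6247, -0.4685).
r_{12} = e_1·a_2 = 2.0303.
u_2 = a_2 − 2.0303·e_1 = (2.7317, 1.0000, 1.2683, 1.9512).
‖u_2‖ = 3.7253, so e_2 = (0.7333, 0.2684, 0.3405, 0.5238).
r_{13} = e_1·a_3 = 3.2796; r_{23} = e_2·a_3 = -1.5189.
u_3 = a_3 − 3.2796·e_1 + 1.5189·e_2 = (1.0650, -3.5923, 1.5659, -0.6678).
r_{33} = ‖u_3‖ = 4.1154.

r_{33} = 4.1154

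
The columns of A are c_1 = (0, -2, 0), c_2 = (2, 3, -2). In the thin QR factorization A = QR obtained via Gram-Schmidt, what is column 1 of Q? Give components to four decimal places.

q_1 = (0.0000, -1.0000, 0.0000)

q_1 = c_1/‖c_1‖ = (0, -2, 0)/2.0000 = (0.0000, -1.0000, 0.0000).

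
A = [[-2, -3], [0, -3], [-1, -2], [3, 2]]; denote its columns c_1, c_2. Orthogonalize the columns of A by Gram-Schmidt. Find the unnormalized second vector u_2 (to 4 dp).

c_1 = (-2, 0, -1, 3); ‖c_1‖ = 3.7417, so e_1 = (-0.5345, 0.0000, -0.2673, 0.8018).
e_1·c_2 = (-0.5345)·(-3) + 0.0000·(-3) + (-0.2673)·(-2) + 0.8018·2 = 3.7417.
u_2 = c_2 − 3.7417·e_1 = (-1.0000, -3.0000, -1.0000, -1.0000).

u_2 = (-1.0000, -3.0000, -1.0000, -1.0000)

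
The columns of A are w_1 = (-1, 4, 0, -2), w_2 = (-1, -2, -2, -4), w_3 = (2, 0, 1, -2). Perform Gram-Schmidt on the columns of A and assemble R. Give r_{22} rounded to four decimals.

r_{22} = 4.9952

w_1 = (-1, 4, 0, -2); ‖w_1‖ = 4.5826, so q_1 = (-0.2182, 0.8729, 0.0000, -0.4364).
q_1·w_2 = (-0.2182)·(-1) + 0.8729·(-2) + 0.0000·(-2) + (-0.4364)·(-4) = 0.2182.
u_2 = w_2 − 0.2182·q_1 = (-0.9524, -2.1905, -2.0000, -3.9048).
r_{22} = ‖u_2‖ = 4.9952.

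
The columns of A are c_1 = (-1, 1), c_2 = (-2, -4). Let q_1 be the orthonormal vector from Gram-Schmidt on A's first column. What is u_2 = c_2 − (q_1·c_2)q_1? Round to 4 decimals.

c_1 = (-1, 1); ‖c_1‖ = 1.4142, so q_1 = (-0.7071, 0.7071).
q_1·c_2 = (-0.7071)·(-2) + 0.7071·(-4) = -1.4142.
u_2 = c_2 + 1.4142·q_1 = (-3.0000, -3.0000).

u_2 = (-3.0000, -3.0000)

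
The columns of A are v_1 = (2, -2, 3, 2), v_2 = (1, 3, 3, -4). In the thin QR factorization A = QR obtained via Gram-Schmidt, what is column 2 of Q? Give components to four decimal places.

q_2 = (0.2187, 0.4616, 0.5831, -0.6317)

v_1 = (2, -2, 3, 2); ‖v_1‖ = 4.5826, so q_1 = (0.4364, -0.4364, 0.6547, 0.4364).
q_1·v_2 = 0.4364·1 + (-0.4364)·3 + 0.6547·3 + 0.4364·(-4) = -0.6547.
u_2 = v_2 + 0.6547·q_1 = (1.2857, 2.7143, 3.4286, -3.7143).
‖u_2‖ = 5.8797, so q_2 = (0.2187, 0.4616, 0.5831, -0.6317).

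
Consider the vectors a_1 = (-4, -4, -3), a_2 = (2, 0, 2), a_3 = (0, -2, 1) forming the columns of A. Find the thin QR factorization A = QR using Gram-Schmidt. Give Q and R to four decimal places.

Q = [[-0.6247, 0.3534, -0.6963], [-0.6247, -0.7612, 0.1741], [-0.4685, 0.5437, 0.6963]], R = [[6.4031, -2.1864, 0.7809], [0.0000, 1.7943, 2.0662], [0.0000, 0.0000, 0.3482]]

a_1 = (-4, -4, -3); ‖a_1‖ = 6.4031, so q_1 = (-0.6247, -0.6247, -0.4685).
q_1·a_2 = (-0.6247)·2 + (-0.6247)·0 + (-0.4685)·2 = -2.1864.
u_2 = a_2 + 2.1864·q_1 = (0.6341, -1.3659, 0.9756).
‖u_2‖ = 1.7943, so q_2 = (0.3534, -0.7612, 0.5437).
q_1·a_3 = (-0.6247)·0 + (-0.6247)·(-2) + (-0.4685)·1 = 0.7809; q_2·a_3 = 0.3534·0 + (-0.7612)·(-2) + 0.5437·1 = 2.0662.
u_3 = a_3 − 0.7809·q_1 − 2.0662·q_2 = (-0.2424, 0.0606, 0.2424).
‖u_3‖ = 0.3482, so q_3 = (-0.6963, 0.1741, 0.6963).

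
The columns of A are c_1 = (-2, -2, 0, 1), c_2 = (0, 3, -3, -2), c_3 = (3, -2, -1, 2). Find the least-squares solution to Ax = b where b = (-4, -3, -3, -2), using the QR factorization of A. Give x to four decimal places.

c_1 = (-2, -2, 0, 1); ‖c_1‖ = 3.0000, so e_1 = (-0.6667, -0.6667, 0.0000, 0.3333).
e_1·c_2 = (-0.6667)·0 + (-0.6667)·3 + 0.0000·(-3) + 0.3333·(-2) = -2.6667.
u_2 = c_2 + 2.6667·e_1 = (-1.7778, 1.2222, -3.0000, -1.1111).
‖u_2‖ = 3.8586, so e_2 = (-0.4607, 0.3168, -0.7775, -0.2880).
e_1·c_3 = (-0.6667)·3 + (-0.6667)·(-2) + 0.0000·(-1) + 0.3333·2 = 0.0000; e_2·c_3 = (-0.4607)·3 + 0.3168·(-2) + (-0.7775)·(-1) + (-0.2880)·2 = -1.8141.
u_3 = c_3 + 0.0000·e_1 + 1.8141·e_2 = (2.1642, -1.4254, -2.4104, 1.4776).
‖u_3‖ = 3.8352, so e_3 = (0.5643, -0.3717, -0.6285, 0.3853).
Qᵀb = (4.0000, 3.8010, -0.0272).
Back-substitute: x_3 = -0.0272/3.8352 = -0.0071.
x_2 = (3.8010 + 1.8141·(-0.0071))/3.8586 = 0.9817.
x_1 = (4.0000 + 2.6667·0.9817 + 0.0000·(-0.0071))/3.0000 = 2.2060.

x = (2.2060, 0.9817, -0.0071)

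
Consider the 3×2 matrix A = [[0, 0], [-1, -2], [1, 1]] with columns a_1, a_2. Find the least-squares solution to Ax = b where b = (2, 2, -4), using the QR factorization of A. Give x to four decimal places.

a_1 = (0, -1, 1); ‖a_1‖ = 1.4142, so q_1 = (0.0000, -0.7071, 0.7071).
q_1·a_2 = 0.0000·0 + (-0.7071)·(-2) + 0.7071·1 = 2.1213.
u_2 = a_2 − 2.1213·q_1 = (0.0000, -0.5000, -0.5000).
‖u_2‖ = 0.7071, so q_2 = (0.0000, -0.7071, -0.7071).
Qᵀb = (-4.2426, 1.4142).
Back-substitute: x_2 = 1.4142/0.7071 = 2.0000.
x_1 = (-4.2426 − 2.1213·2.0000)/1.4142 = -6.0000.

x = (-6.0000, 2.0000)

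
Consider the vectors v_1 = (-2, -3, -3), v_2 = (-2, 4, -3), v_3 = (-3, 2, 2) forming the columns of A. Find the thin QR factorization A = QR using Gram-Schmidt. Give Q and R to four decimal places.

q_1 = v_1/‖v_1‖ = (-2, -3, -3)/4.6904 = (-0.4264, -0.6396, -0.6396).
r_{12} = q_1·v_2 = 0.2132.
u_2 = v_2 − 0.2132·q_1 = (-1.9091, 4.1364, -2.8636).
‖u_2‖ = 5.3809, so q_2 = (-0.3548, 0.7687, -0.5322).
r_{13} = q_1·v_3 = -1.2792; r_{23} = q_2·v_3 = 1.5374.
u_3 = v_3 + 1.2792·q_1 − 1.5374·q_2 = (-3.0000, 0.0000, 2.0000).
‖u_3‖ = 3.6056, so q_3 = (-0.8321, 0.0000, 0.5547).

Q = [[-0.4264, -0.3548, -0.8321], [-0.6396, 0.7687, 0.0000], [-0.6396, -0.5322, 0.5547]], R = [[4.6904, 0.2132, -1.2792], [0.0000, 5.3809, 1.5374], [0.0000, 0.0000, 3.6056]]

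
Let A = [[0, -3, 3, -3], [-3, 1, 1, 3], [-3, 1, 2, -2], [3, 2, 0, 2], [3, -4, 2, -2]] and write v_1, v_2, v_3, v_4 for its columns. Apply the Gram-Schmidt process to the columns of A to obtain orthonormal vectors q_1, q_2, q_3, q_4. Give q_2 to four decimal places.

q_2 = (-0.5774, 0.0000, 0.0000, 0.5774, -0.5774)

v_1 = (0, -3, -3, 3, 3); ‖v_1‖ = 6.0000, so q_1 = (0.0000, -0.5000, -0.5000, 0.5000, 0.5000).
q_1·v_2 = 0.0000·(-3) + (-0.5000)·1 + (-0.5000)·1 + 0.5000·2 + 0.5000·(-4) = -2.0000.
u_2 = v_2 + 2.0000·q_1 = (-3.0000, 0.0000, 0.0000, 3.0000, -3.0000).
‖u_2‖ = 5.1962, so q_2 = (-0.5774, 0.0000, 0.0000, 0.5774, -0.5774).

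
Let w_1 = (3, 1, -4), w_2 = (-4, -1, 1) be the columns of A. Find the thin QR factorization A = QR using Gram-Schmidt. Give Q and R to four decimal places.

q_1 = w_1/‖w_1‖ = (3, 1, -4)/5.0990 = (0.5883, 0.1961, -0.7845).
r_{12} = q_1·w_2 = -3.3340.
u_2 = w_2 + 3.3340·q_1 = (-2.0385, -0.3462, -1.6154).
‖u_2‖ = 2.6239, so q_2 = (-0.7769, -0.1319, -0.6157).

Q = [[0.5883, -0.7769], [0.1961, -0.1319], [-0.7845, -0.6157]], R = [[5.0990, -3.3340], [0.0000, 2.6239]]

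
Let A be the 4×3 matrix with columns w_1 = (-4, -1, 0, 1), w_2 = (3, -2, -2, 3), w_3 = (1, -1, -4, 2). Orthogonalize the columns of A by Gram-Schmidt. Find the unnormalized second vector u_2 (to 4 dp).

w_1 = (-4, -1, 0, 1); ‖w_1‖ = 4.2426, so q_1 = (-0.9428, -0.2357, 0.0000, 0.2357).
q_1·w_2 = (-0.9428)·3 + (-0.2357)·(-2) + 0.0000·(-2) + 0.2357·3 = -1.6499.
u_2 = w_2 + 1.6499·q_1 = (1.4444, -2.3889, -2.0000, 3.3889).

u_2 = (1.4444, -2.3889, -2.0000, 3.3889)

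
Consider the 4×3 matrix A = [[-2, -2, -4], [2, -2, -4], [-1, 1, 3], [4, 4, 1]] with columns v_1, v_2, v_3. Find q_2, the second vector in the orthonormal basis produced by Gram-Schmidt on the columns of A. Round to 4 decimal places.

v_1 = (-2, 2, -1, 4); ‖v_1‖ = 5.0000, so q_1 = (-0.4000, 0.4000, -0.2000, 0.8000).
q_1·v_2 = (-0.4000)·(-2) + 0.4000·(-2) + (-0.2000)·1 + 0.8000·4 = 3.0000.
u_2 = v_2 − 3.0000·q_1 = (-0.8000, -3.2000, 1.6000, 1.6000).
‖u_2‖ = 4.0000, so q_2 = (-0.2000, -0.8000, 0.4000, 0.4000).

q_2 = (-0.2000, -0.8000, 0.4000, 0.4000)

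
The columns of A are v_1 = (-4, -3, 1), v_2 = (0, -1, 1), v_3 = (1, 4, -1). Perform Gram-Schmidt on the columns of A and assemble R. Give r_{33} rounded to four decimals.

q_1 = v_1/‖v_1‖ = (-4, -3, 1)/5.0990 = (-0.7845, -0.5883, 0.1961).
r_{12} = q_1·v_2 = 0.7845.
u_2 = v_2 − 0.7845·q_1 = (0.6154, -0.5385, 0.8462).
‖u_2‖ = 1.1767, so q_2 = (0.5230, -0.4576, 0.7191).
r_{13} = q_1·v_3 = -3.3340; r_{23} = q_2·v_3 = -2.0265.
u_3 = v_3 + 3.3340·q_1 + 2.0265·q_2 = (-0.5556, 1.1111, 1.1111).
r_{33} = ‖u_3‖ = 1.6667.

r_{33} = 1.6667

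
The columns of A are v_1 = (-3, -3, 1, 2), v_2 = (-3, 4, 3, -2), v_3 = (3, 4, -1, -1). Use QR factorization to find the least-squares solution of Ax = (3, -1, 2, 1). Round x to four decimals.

v_1 = (-3, -3, 1, 2); ‖v_1‖ = 4.7958, so e_1 = (-0.6255, -0.6255, 0.2085, 0.4170).
e_1·v_2 = (-0.6255)·(-3) + (-0.6255)·4 + 0.2085·3 + 0.4170·(-2) = -0.8341.
u_2 = v_2 + 0.8341·e_1 = (-3.5217, 3.4783, 3.1739, -1.6522).
‖u_2‖ = 6.1077, so e_2 = (-0.5766, 0.5695, 0.5197, -0.2705).
e_1·v_3 = (-0.6255)·3 + (-0.6255)·4 + 0.2085·(-1) + 0.4170·(-1) = -5.0043; e_2·v_3 = (-0.5766)·3 + 0.5695·4 + 0.5197·(-1) + (-0.2705)·(-1) = 0.2990.
u_3 = v_3 + 5.0043·e_1 − 0.2990·e_2 = (0.0420, 0.6993, -0.1119, 1.1678).
‖u_3‖ = 1.3664, so e_3 = (0.0307, 0.5118, -0.0819, 0.8547).
Qᵀb = (-0.4170, -1.5305, 0.2712).
Back-substitute: x_3 = 0.2712/1.3664 = 0.1985.
x_2 = (-1.5305 − 0.2990·0.1985)/6.1077 = -0.2603.
x_1 = (-0.4170 + 0.8341·(-0.2603) + 5.0043·0.1985)/4.7958 = 0.0749.

x = (0.0749, -0.2603, 0.1985)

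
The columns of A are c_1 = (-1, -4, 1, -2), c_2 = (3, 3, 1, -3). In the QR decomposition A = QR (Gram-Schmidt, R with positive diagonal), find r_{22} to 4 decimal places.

r_{22} = 5.0091

c_1 = (-1, -4, 1, -2); ‖c_1‖ = 4.6904, so e_1 = (-0.2132, -0.8528, 0.2132, -0.4264).
e_1·c_2 = (-0.2132)·3 + (-0.8528)·3 + 0.2132·1 + (-0.4264)·(-3) = -1.7056.
u_2 = c_2 + 1.7056·e_1 = (2.6364, 1.5455, 1.3636, -3.7273).
r_{22} = ‖u_2‖ = 5.0091.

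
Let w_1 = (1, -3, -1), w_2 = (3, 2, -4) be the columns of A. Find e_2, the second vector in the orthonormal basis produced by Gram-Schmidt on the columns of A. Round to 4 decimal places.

e_2 = (0.5411, 0.4227, -0.7270)

w_1 = (1, -3, -1); ‖w_1‖ = 3.3166, so e_1 = (0.3015, -0.9045, -0.3015).
e_1·w_2 = 0.3015·3 + (-0.9045)·2 + (-0.3015)·(-4) = 0.3015.
u_2 = w_2 − 0.3015·e_1 = (2.9091, 2.2727, -3.9091).
‖u_2‖ = 5.3767, so e_2 = (0.5411, 0.4227, -0.7270).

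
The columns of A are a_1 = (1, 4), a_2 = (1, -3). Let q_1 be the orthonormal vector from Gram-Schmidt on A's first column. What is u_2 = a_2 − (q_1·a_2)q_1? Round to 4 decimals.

a_1 = (1, 4); ‖a_1‖ = 4.1231, so q_1 = (0.2425, 0.9701).
q_1·a_2 = 0.2425·1 + 0.9701·(-3) = -2.6679.
u_2 = a_2 + 2.6679·q_1 = (1.6471, -0.4118).

u_2 = (1.6471, -0.4118)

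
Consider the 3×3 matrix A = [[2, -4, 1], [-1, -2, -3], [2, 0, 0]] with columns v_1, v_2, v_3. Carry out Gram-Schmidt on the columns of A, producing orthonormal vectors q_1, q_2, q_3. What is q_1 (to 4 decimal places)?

q_1 = (0.6667, -0.3333, 0.6667)

q_1 = v_1/‖v_1‖ = (2, -1, 2)/3.0000 = (0.6667, -0.3333, 0.6667).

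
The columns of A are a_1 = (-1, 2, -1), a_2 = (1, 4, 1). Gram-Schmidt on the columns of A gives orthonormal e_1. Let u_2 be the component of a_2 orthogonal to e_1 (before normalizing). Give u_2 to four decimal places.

u_2 = (2.0000, 2.0000, 2.0000)

a_1 = (-1, 2, -1); ‖a_1‖ = 2.4495, so e_1 = (-0.4082, 0.8165, -0.4082).
e_1·a_2 = (-0.4082)·1 + 0.8165·4 + (-0.4082)·1 = 2.4495.
u_2 = a_2 − 2.4495·e_1 = (2.0000, 2.0000, 2.0000).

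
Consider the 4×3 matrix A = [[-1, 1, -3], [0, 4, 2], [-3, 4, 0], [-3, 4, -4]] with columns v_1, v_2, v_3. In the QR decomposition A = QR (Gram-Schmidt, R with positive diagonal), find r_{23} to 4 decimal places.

v_1 = (-1, 0, -3, -3); ‖v_1‖ = 4.3589, so q_1 = (-0.2294, 0.0000, -0.6882, -0.6882).
q_1·v_2 = (-0.2294)·1 + 0.0000·4 + (-0.6882)·4 + (-0.6882)·4 = -5.7354.
u_2 = v_2 + 5.7354·q_1 = (-0.3158, 4.0000, 0.0526, 0.0526).
‖u_2‖ = 4.0131, so q_2 = (-0.0787, 0.9967, 0.0131, 0.0131).
r_{23} = q_2·v_3 = 2.1771.

r_{23} = 2.1771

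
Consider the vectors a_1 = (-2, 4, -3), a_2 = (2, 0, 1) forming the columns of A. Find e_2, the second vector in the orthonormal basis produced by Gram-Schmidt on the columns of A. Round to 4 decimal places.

e_1 = a_1/‖a_1‖ = (-2, 4, -3)/5.3852 = (-0.3714, 0.7428, -0.5571).
r_{12} = e_1·a_2 = -1.2999.
u_2 = a_2 + 1.2999·e_1 = (1.5172, 0.9655, 0.2759).
‖u_2‖ = 1.8194, so e_2 = (0.8339, 0.5307, 0.1516).

e_2 = (0.8339, 0.5307, 0.1516)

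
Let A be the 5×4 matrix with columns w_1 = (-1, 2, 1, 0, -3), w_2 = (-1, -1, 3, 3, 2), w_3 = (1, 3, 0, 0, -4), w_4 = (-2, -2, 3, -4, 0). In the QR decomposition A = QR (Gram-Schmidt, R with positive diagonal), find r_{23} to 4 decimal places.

e_1 = w_1/‖w_1‖ = (-1, 2, 1, 0, -3)/3.8730 = (-0.2582, 0.5164, 0.2582, 0.0000, -0.7746).
r_{12} = e_1·w_2 = -1.0328.
u_2 = w_2 + 1.0328·e_1 = (-1.2667, -0.4667, 3.2667, 3.0000, 1.2000).
‖u_2‖ = 4.7889, so e_2 = (-0.2645, -0.0974, 0.6821, 0.6265, 0.2506).
r_{23} = e_2·w_3 = -1.5592.

r_{23} = -1.5592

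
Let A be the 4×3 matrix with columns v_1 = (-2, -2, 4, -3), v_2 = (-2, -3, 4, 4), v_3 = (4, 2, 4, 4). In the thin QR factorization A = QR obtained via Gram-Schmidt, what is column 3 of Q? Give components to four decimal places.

q_1 = v_1/‖v_1‖ = (-2, -2, 4, -3)/5.7446 = (-0.3482, -0.3482, 0.6963, -0.5222).
r_{12} = q_1·v_2 = 2.4371.
u_2 = v_2 − 2.4371·q_1 = (-1.1515, -2.1515, 2.3030, 5.2727).
‖u_2‖ = 6.2498, so q_2 = (-0.1842, -0.3443, 0.3685, 0.8437).
r_{13} = q_1·v_3 = -1.3926; r_{23} = q_2·v_3 = 3.4231.
u_3 = v_3 + 1.3926·q_1 − 3.4231·q_2 = (4.1458, 2.6936, 3.7083, 0.3848).
‖u_3‖ = 6.1922, so q_3 = (0.6695, 0.4350, 0.5989, 0.0621).

q_3 = (0.6695, 0.4350, 0.5989, 0.0621)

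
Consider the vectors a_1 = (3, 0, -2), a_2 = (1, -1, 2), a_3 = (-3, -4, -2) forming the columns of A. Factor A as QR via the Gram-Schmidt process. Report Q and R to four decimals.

Q = [[0.8321, 0.5057, -0.2279], [0.0000, -0.4109, -0.9117], [-0.5547, 0.7586, -0.3419]], R = [[3.6056, -0.2774, -1.3868], [0.0000, 2.4337, -1.3907], [0.0000, 0.0000, 5.0143]]

e_1 = a_1/‖a_1‖ = (3, 0, -2)/3.6056 = (0.8321, 0.0000, -0.5547).
r_{12} = e_1·a_2 = -0.2774.
u_2 = a_2 + 0.2774·e_1 = (1.2308, -1.0000, 1.8462).
‖u_2‖ = 2.4337, so e_2 = (0.5057, -0.4109, 0.7586).
r_{13} = e_1·a_3 = -1.3868; r_{23} = e_2·a_3 = -1.3907.
u_3 = a_3 + 1.3868·e_1 + 1.3907·e_2 = (-1.1429, -4.5714, -1.7143).
‖u_3‖ = 5.0143, so e_3 = (-0.2279, -0.9117, -0.3419).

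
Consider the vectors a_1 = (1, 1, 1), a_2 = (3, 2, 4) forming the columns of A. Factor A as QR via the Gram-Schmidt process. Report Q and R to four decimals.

a_1 = (1, 1, 1); ‖a_1‖ = 1.7321, so e_1 = (0.5774, 0.5774, 0.5774).
e_1·a_2 = 0.5774·3 + 0.5774·2 + 0.5774·4 = 5.1962.
u_2 = a_2 − 5.1962·e_1 = (0.0000, -1.0000, 1.0000).
‖u_2‖ = 1.4142, so e_2 = (0.0000, -0.7071, 0.7071).

Q = [[0.5774, 0.0000], [0.5774, -0.7071], [0.5774, 0.7071]], R = [[1.7321, 5.1962], [0.0000, 1.4142]]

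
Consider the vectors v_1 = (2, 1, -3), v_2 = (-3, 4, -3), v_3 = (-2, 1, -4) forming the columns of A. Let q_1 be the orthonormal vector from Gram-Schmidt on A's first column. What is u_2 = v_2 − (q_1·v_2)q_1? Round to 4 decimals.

u_2 = (-4.0000, 3.5000, -1.5000)

v_1 = (2, 1, -3); ‖v_1‖ = 3.7417, so q_1 = (0.5345, 0.2673, -0.8018).
q_1·v_2 = 0.5345·(-3) + 0.2673·4 + (-0.8018)·(-3) = 1.8708.
u_2 = v_2 − 1.8708·q_1 = (-4.0000, 3.5000, -1.5000).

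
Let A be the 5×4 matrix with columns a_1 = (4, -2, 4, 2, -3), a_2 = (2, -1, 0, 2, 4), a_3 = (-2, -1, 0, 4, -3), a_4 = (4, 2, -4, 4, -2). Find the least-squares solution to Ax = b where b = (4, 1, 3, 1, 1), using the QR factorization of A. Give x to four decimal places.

x = (0.5756, 0.3264, -0.4414, 0.0997)

q_1 = a_1/‖a_1‖ = (4, -2, 4, 2, -3)/7.0000 = (0.5714, -0.2857, 0.5714, 0.2857, -0.4286).
r_{12} = q_1·a_2 = 0.2857.
u_2 = a_2 − 0.2857·q_1 = (1.8367, -0.9184, -0.1633, 1.9184, 4.1224).
‖u_2‖ = 4.9918, so q_2 = (0.3679, -0.1840, -0.0327, 0.3843, 0.8258).
r_{13} = q_1·a_3 = 1.5714; r_{23} = q_2·a_3 = -1.4922.
u_3 = a_3 − 1.5714·q_1 + 1.4922·q_2 = (-2.3489, -0.8256, -0.9468, 4.1245, -1.0942).
‖u_3‖ = 5.0303, so q_3 = (-0.4669, -0.1641, -0.1882, 0.8199, -0.2175).
r_{14} = q_1·a_4 = 1.4286; r_{24} = q_2·a_4 = 1.1202; r_{34} = q_3·a_4 = 2.2716.
u_4 = a_4 − 1.4286·q_1 − 1.1202·q_2 − 2.2716·q_3 = (3.8322, 2.9871, -4.3521, 1.2988, -1.8187).
‖u_4‖ = 6.8952, so q_4 = (0.5558, 0.4332, -0.6312, 0.1884, -0.2638).
Qᵀb = (3.5714, 2.3998, -1.9941, 0.6874).
Back-substitute: x_4 = 0.6874/6.8952 = 0.0997.
x_3 = (-1.9941 − 2.2716·0.0997)/5.0303 = -0.4414.
x_2 = (2.3998 + 1.4922·(-0.4414) − 1.1202·0.0997)/4.9918 = 0.3264.
x_1 = (3.5714 − 0.2857·0.3264 − 1.5714·(-0.4414) − 1.4286·0.0997)/7.0000 = 0.5756.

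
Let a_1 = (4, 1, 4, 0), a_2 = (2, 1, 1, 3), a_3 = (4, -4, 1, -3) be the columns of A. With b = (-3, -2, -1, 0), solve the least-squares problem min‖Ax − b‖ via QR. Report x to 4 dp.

q_1 = a_1/‖a_1‖ = (4, 1, 4, 0)/5.7446 = (0.6963, 0.1741, 0.6963, 0.0000).
r_{12} = q_1·a_2 = 2.2630.
u_2 = a_2 − 2.2630·q_1 = (0.4242, 0.6061, -0.5758, 3.0000).
‖u_2‖ = 3.1431, so q_2 = (0.1350, 0.1928, -0.1832, 0.9545).
r_{13} = q_1·a_3 = 2.7852; r_{23} = q_2·a_3 = -3.2780.
u_3 = a_3 − 2.7852·q_1 + 3.2780·q_2 = (2.5031, -3.8528, -1.5399, 0.1288).
‖u_3‖ = 4.8474, so q_3 = (0.5164, -0.7948, -0.3177, 0.0266).
Qᵀb = (-3.1334, -0.6074, 0.3582).
Back-substitute: x_3 = 0.3582/4.8474 = 0.0739.
x_2 = (-0.6074 + 3.2780·0.0739)/3.1431 = -0.1162.
x_1 = (-3.1334 − 2.2630·(-0.1162) − 2.7852·0.0739)/5.7446 = -0.5355.

x = (-0.5355, -0.1162, 0.0739)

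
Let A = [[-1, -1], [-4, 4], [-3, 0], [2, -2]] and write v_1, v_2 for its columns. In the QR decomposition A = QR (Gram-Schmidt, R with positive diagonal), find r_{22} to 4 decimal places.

r_{22} = 2.9944

q_1 = v_1/‖v_1‖ = (-1, -4, -3, 2)/5.4772 = (-0.1826, -0.7303, -0.5477, 0.3651).
r_{12} = q_1·v_2 = -3.4689.
u_2 = v_2 + 3.4689·q_1 = (-1.6333, 1.4667, -1.9000, -0.7333).
r_{22} = ‖u_2‖ = 2.9944.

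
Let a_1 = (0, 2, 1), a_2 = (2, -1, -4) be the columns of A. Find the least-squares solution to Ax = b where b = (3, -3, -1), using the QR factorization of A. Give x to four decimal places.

x = (-1.0000, 0.3333)

e_1 = a_1/‖a_1‖ = (0, 2, 1)/2.2361 = (0.0000, 0.8944, 0.4472).
r_{12} = e_1·a_2 = -2.6833.
u_2 = a_2 + 2.6833·e_1 = (2.0000, 1.4000, -2.8000).
‖u_2‖ = 3.7148, so e_2 = (0.5384, 0.3769, -0.7537).
Qᵀb = (-3.1305, 1.2383).
Back-substitute: x_2 = 1.2383/3.7148 = 0.3333.
x_1 = (-3.1305 + 2.6833·0.3333)/2.2361 = -1.0000.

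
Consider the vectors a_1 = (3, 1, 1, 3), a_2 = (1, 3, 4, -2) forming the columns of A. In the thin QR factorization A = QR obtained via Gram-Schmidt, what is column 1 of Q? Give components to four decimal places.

a_1 = (3, 1, 1, 3); ‖a_1‖ = 4.4721, so e_1 = (0.6708, 0.2236, 0.2236, 0.6708).

e_1 = (0.6708, 0.2236, 0.2236, 0.6708)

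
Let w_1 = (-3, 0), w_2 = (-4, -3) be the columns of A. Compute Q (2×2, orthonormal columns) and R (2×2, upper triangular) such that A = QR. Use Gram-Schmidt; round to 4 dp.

Q = [[-1.0000, 0.0000], [0.0000, -1.0000]], R = [[3.0000, 4.0000], [0.0000, 3.0000]]

w_1 = (-3, 0); ‖w_1‖ = 3.0000, so e_1 = (-1.0000, 0.0000).
e_1·w_2 = (-1.0000)·(-4) + 0.0000·(-3) = 4.0000.
u_2 = w_2 − 4.0000·e_1 = (0.0000, -3.0000).
‖u_2‖ = 3.0000, so e_2 = (0.0000, -1.0000).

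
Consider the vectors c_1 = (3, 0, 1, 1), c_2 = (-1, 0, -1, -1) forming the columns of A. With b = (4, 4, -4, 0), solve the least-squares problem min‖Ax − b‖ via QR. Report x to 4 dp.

x = (3.0000, 5.0000)

c_1 = (3, 0, 1, 1); ‖c_1‖ = 3.3166, so q_1 = (0.9045, 0.0000, 0.3015, 0.3015).
q_1·c_2 = 0.9045·(-1) + 0.0000·0 + 0.3015·(-1) + 0.3015·(-1) = -1.5076.
u_2 = c_2 + 1.5076·q_1 = (0.3636, 0.0000, -0.5455, -0.5455).
‖u_2‖ = 0.8528, so q_2 = (0.4264, 0.0000, -0.6396, -0.6396).
Qᵀb = (2.4121, 4.2640).
Back-substitute: x_2 = 4.2640/0.8528 = 5.0000.
x_1 = (2.4121 + 1.5076·5.0000)/3.3166 = 3.0000.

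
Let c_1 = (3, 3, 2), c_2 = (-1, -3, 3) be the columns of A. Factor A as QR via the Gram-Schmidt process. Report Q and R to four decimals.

Q = [[0.6396, -0.0436], [0.6396, -0.5236], [0.4264, 0.8508]], R = [[4.6904, -1.2792], [0.0000, 4.1670]]

c_1 = (3, 3, 2); ‖c_1‖ = 4.6904, so q_1 = (0.6396, 0.6396, 0.4264).
q_1·c_2 = 0.6396·(-1) + 0.6396·(-3) + 0.4264·3 = -1.2792.
u_2 = c_2 + 1.2792·q_1 = (-0.1818, -2.1818, 3.5455).
‖u_2‖ = 4.1670, so q_2 = (-0.0436, -0.5236, 0.8508).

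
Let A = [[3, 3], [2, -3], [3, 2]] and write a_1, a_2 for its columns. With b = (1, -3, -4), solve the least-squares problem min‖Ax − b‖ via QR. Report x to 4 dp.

x = (-0.9082, 0.5533)

e_1 = a_1/‖a_1‖ = (3, 2, 3)/4.6904 = (0.6396, 0.4264, 0.6396).
r_{12} = e_1·a_2 = 1.9188.
u_2 = a_2 − 1.9188·e_1 = (1.7727, -3.8182, 0.7727).
‖u_2‖ = 4.2800, so e_2 = (0.4142, -0.8921, 0.1805).
Qᵀb = (-3.1980, 2.3683).
Back-substitute: x_2 = 2.3683/4.2800 = 0.5533.
x_1 = (-3.1980 − 1.9188·0.5533)/4.6904 = -0.9082.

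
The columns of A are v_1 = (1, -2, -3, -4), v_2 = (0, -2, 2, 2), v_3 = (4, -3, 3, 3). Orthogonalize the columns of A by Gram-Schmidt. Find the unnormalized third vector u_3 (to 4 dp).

u_3 = (3.8154, 0.6769, 0.2462, 0.4308)

v_1 = (1, -2, -3, -4); ‖v_1‖ = 5.4772, so e_1 = (0.1826, -0.3651, -0.5477, -0.7303).
e_1·v_2 = 0.1826·0 + (-0.3651)·(-2) + (-0.5477)·2 + (-0.7303)·2 = -1.8257.
u_2 = v_2 + 1.8257·e_1 = (0.3333, -2.6667, 1.0000, 0.6667).
‖u_2‖ = 2.9439, so e_2 = (0.1132, -0.9058, 0.3397, 0.2265).
e_1·v_3 = 0.1826·4 + (-0.3651)·(-3) + (-0.5477)·3 + (-0.7303)·3 = -2.0083; e_2·v_3 = 0.1132·4 + (-0.9058)·(-3) + 0.3397·3 + 0.2265·3 = 4.8688.
u_3 = v_3 + 2.0083·e_1 − 4.8688·e_2 = (3.8154, 0.6769, 0.2462, 0.4308).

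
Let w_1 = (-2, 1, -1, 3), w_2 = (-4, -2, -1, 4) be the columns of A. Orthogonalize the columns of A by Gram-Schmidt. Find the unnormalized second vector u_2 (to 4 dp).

w_1 = (-2, 1, -1, 3); ‖w_1‖ = 3.8730, so q_1 = (-0.5164, 0.2582, -0.2582, 0.7746).
q_1·w_2 = (-0.5164)·(-4) + 0.2582·(-2) + (-0.2582)·(-1) + 0.7746·4 = 4.9058.
u_2 = w_2 − 4.9058·q_1 = (-1.4667, -3.2667, 0.2667, 0.2000).

u_2 = (-1.4667, -3.2667, 0.2667, 0.2000)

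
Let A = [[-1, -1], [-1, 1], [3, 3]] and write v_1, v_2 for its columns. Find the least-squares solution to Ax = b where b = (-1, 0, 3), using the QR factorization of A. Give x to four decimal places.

v_1 = (-1, -1, 3); ‖v_1‖ = 3.3166, so e_1 = (-0.3015, -0.3015, 0.9045).
e_1·v_2 = (-0.3015)·(-1) + (-0.3015)·1 + 0.9045·3 = 2.7136.
u_2 = v_2 − 2.7136·e_1 = (-0.1818, 1.8182, 0.5455).
‖u_2‖ = 1.9069, so e_2 = (-0.0953, 0.9535, 0.2860).
Qᵀb = (3.0151, 0.9535).
Back-substitute: x_2 = 0.9535/1.9069 = 0.5000.
x_1 = (3.0151 − 2.7136·0.5000)/3.3166 = 0.5000.

x = (0.5000, 0.5000)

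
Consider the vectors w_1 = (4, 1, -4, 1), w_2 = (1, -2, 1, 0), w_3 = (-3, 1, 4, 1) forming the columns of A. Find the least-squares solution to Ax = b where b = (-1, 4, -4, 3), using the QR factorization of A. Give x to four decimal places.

w_1 = (4, 1, -4, 1); ‖w_1‖ = 5.8310, so e_1 = (0.6860, 0.1715, -0.6860, 0.1715).
e_1·w_2 = 0.6860·1 + 0.1715·(-2) + (-0.6860)·1 + 0.1715·0 = -0.3430.
u_2 = w_2 + 0.3430·e_1 = (1.2353, -1.9412, 0.7647, 0.0588).
‖u_2‖ = 2.4254, so e_2 = (0.5093, -0.8004, 0.3153, 0.0243).
e_1·w_3 = 0.6860·(-3) + 0.1715·1 + (-0.6860)·4 + 0.1715·1 = -4.4590; e_2·w_3 = 0.5093·(-3) + (-0.8004)·1 + 0.3153·4 + 0.0243·1 = -1.0429.
u_3 = w_3 + 4.4590·e_1 + 1.0429·e_2 = (0.5900, 0.9300, 1.2700, 1.7900).
‖u_3‖ = 2.4556, so e_3 = (0.2403, 0.3787, 0.5172, 0.7289).
Qᵀb = (3.2585, -4.8992, 1.3927).
Back-substitute: x_3 = 1.3927/2.4556 = 0.5672.
x_2 = (-4.8992 + 1.0429·0.5672)/2.4254 = -1.7761.
x_1 = (3.2585 + 0.3430·(-1.7761) + 4.4590·0.5672)/5.8310 = 0.8881.

x = (0.8881, -1.7761, 0.5672)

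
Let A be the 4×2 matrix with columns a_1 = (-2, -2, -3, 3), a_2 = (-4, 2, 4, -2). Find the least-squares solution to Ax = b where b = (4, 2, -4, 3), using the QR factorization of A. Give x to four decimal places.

a_1 = (-2, -2, -3, 3); ‖a_1‖ = 5.0990, so e_1 = (-0.3922, -0.3922, -0.5883, 0.5883).
e_1·a_2 = (-0.3922)·(-4) + (-0.3922)·2 + (-0.5883)·4 + 0.5883·(-2) = -2.7456.
u_2 = a_2 + 2.7456·e_1 = (-5.0769, 0.9231, 2.3846, -0.3846).
‖u_2‖ = 5.6975, so e_2 = (-0.8911, 0.1620, 0.4185, -0.0675).
Qᵀb = (1.7650, -5.1170).
Back-substitute: x_2 = -5.1170/5.6975 = -0.8981.
x_1 = (1.7650 + 2.7456·(-0.8981))/5.0990 = -0.1374.

x = (-0.1374, -0.8981)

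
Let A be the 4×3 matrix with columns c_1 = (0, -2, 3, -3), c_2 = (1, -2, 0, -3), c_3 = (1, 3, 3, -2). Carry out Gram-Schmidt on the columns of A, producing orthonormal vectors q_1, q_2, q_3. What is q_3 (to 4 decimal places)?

q_3 = (0.4161, 0.8056, 0.1387, -0.3983)

c_1 = (0, -2, 3, -3); ‖c_1‖ = 4.6904, so q_1 = (0.0000, -0.4264, 0.6396, -0.6396).
q_1·c_2 = 0.0000·1 + (-0.4264)·(-2) + 0.6396·0 + (-0.6396)·(-3) = 2.7716.
u_2 = c_2 − 2.7716·q_1 = (1.0000, -0.8182, -1.7727, -1.2273).
‖u_2‖ = 2.5136, so q_2 = (0.3978, -0.3255, -0.7053, -0.4883).
q_1·c_3 = 0.0000·1 + (-0.4264)·3 + 0.6396·3 + (-0.6396)·(-2) = 1.9188; q_2·c_3 = 0.3978·1 + (-0.3255)·3 + (-0.7053)·3 + (-0.4883)·(-2) = -1.7179.
u_3 = c_3 − 1.9188·q_1 + 1.7179·q_2 = (1.6835, 3.2590, 0.5612, -1.6115).
‖u_3‖ = 4.0456, so q_3 = (0.4161, 0.8056, 0.1387, -0.3983).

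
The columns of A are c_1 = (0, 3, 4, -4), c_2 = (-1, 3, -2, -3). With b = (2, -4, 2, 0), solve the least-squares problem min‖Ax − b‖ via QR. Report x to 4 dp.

e_1 = c_1/‖c_1‖ = (0, 3, 4, -4)/6.4031 = (0.0000, 0.4685, 0.6247, -0.6247).
r_{12} = e_1·c_2 = 2.0303.
u_2 = c_2 − 2.0303·e_1 = (-1.0000, 2.0488, -3.2683, -1.7317).
‖u_2‖ = 4.3449, so e_2 = (-0.2302, 0.4715, -0.7522, -0.3986).
Qᵀb = (-0.6247, -3.8509).
Back-substitute: x_2 = -3.8509/4.3449 = -0.8863.
x_1 = (-0.6247 − 2.0303·(-0.8863))/6.4031 = 0.1835.

x = (0.1835, -0.8863)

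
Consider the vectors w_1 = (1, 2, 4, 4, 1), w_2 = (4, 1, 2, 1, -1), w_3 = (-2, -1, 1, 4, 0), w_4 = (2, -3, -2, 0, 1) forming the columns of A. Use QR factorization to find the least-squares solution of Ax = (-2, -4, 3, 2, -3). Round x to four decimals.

w_1 = (1, 2, 4, 4, 1); ‖w_1‖ = 6.1644, so e_1 = (0.1622, 0.3244, 0.6489, 0.6489, 0.1622).
e_1·w_2 = 0.1622·4 + 0.3244·1 + 0.6489·2 + 0.6489·1 + 0.1622·(-1) = 2.7578.
u_2 = w_2 − 2.7578·e_1 = (3.5526, 0.1053, 0.2105, -0.7895, -1.4474).
‖u_2‖ = 3.9236, so e_2 = (0.9054, 0.0268, 0.0537, -0.2012, -0.3689).
e_1·w_3 = 0.1622·(-2) + 0.3244·(-1) + 0.6489·1 + 0.6489·4 + 0.1622·0 = 2.5955; e_2·w_3 = 0.9054·(-2) + 0.0268·(-1) + 0.0537·1 + (-0.2012)·4 + (-0.3689)·0 = -2.5889.
u_3 = w_3 − 2.5955·e_1 + 2.5889·e_2 = (-0.0769, -1.7726, -0.5453, 1.7949, -1.3761).
‖u_3‖ = 2.9259, so e_3 = (-0.0263, -0.6059, -0.1864, 0.6135, -0.4703).
e_1·w_4 = 0.1622·2 + 0.3244·(-3) + 0.6489·(-2) + 0.6489·0 + 0.1622·1 = -1.7844; e_2·w_4 = 0.9054·2 + 0.0268·(-3) + 0.0537·(-2) + (-0.2012)·0 + (-0.3689)·1 = 1.2542; e_3·w_4 = (-0.0263)·2 + (-0.6059)·(-3) + (-0.1864)·(-2) + 0.6135·0 + (-0.4703)·1 = 1.6674.
u_4 = w_4 + 1.7844·e_1 − 1.2542·e_2 − 1.6674·e_3 = (1.1977, -1.4445, -0.5986, 0.3874, 2.5363).
‖u_4‖ = 3.2346, so e_4 = (0.3703, -0.4466, -0.1851, 0.1198, 0.7841).
Qᵀb = (1.1355, -1.0530, 4.5547, -1.6223).
Back-substitute: x_4 = -1.6223/3.2346 = -0.5016.
x_3 = (4.5547 − 1.6674·(-0.5016))/2.9259 = 1.8425.
x_2 = (-1.0530 + 2.5889·1.8425 − 1.2542·(-0.5016))/3.9236 = 1.1077.
x_1 = (1.1355 − 2.7578·1.1077 − 2.5955·1.8425 + 1.7844·(-0.5016))/6.1644 = -1.2323.

x = (-1.2323, 1.1077, 1.8425, -0.5016)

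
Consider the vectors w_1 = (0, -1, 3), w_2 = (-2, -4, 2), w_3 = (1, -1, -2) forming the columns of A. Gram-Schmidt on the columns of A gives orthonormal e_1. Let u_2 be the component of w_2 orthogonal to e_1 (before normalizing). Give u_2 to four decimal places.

e_1 = w_1/‖w_1‖ = (0, -1, 3)/3.1623 = (0.0000, -0.3162, 0.9487).
r_{12} = e_1·w_2 = 3.1623.
u_2 = w_2 − 3.1623·e_1 = (-2.0000, -3.0000, -1.0000).

u_2 = (-2.0000, -3.0000, -1.0000)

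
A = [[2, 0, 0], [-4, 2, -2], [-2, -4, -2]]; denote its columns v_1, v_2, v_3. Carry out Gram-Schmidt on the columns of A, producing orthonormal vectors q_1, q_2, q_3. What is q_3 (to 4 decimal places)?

q_1 = v_1/‖v_1‖ = (2, -4, -2)/4.8990 = (0.4082, -0.8165, -0.4082).
r_{12} = q_1·v_2 = 0.0000.
u_2 = v_2 + 0.0000·q_1 = (0.0000, 2.0000, -4.0000).
‖u_2‖ = 4.4721, so q_2 = (0.0000, 0.4472, -0.8944).
r_{13} = q_1·v_3 = 2.4495; r_{23} = q_2·v_3 = 0.8944.
u_3 = v_3 − 2.4495·q_1 − 0.8944·q_2 = (-1.0000, -0.4000, -0.2000).
‖u_3‖ = 1.0954, so q_3 = (-0.9129, -0.3651, -0.1826).

q_3 = (-0.9129, -0.3651, -0.1826)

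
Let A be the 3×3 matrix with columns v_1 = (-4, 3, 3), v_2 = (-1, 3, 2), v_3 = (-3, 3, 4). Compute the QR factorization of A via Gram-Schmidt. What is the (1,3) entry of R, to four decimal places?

v_1 = (-4, 3, 3); ‖v_1‖ = 5.8310, so e_1 = (-0.6860, 0.5145, 0.5145).
r_{13} = e_1·v_3 = 5.6595.

r_{13} = 5.6595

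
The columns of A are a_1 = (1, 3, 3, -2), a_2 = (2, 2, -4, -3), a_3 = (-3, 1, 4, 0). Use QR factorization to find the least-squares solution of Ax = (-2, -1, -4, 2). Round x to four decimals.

x = (-1.2696, 0.5562, 0.5907)

a_1 = (1, 3, 3, -2); ‖a_1‖ = 4.7958, so q_1 = (0.2085, 0.6255, 0.6255, -0.4170).
q_1·a_2 = 0.2085·2 + 0.6255·2 + 0.6255·(-4) + (-0.4170)·(-3) = 0.4170.
u_2 = a_2 − 0.4170·q_1 = (1.9130, 1.7391, -4.2609, -2.8261).
‖u_2‖ = 5.7294, so q_2 = (0.3339, 0.3035, -0.7437, -0.4933).
q_1·a_3 = 0.2085·(-3) + 0.6255·1 + 0.6255·4 + (-0.4170)·0 = 2.5022; q_2·a_3 = 0.3339·(-3) + 0.3035·1 + (-0.7437)·4 + (-0.4933)·0 = -3.6729.
u_3 = a_3 − 2.5022·q_1 + 3.6729·q_2 = (-2.2954, 0.5497, -0.2967, -0.7682).
‖u_3‖ = 2.4998, so q_3 = (-0.9182, 0.2199, -0.1187, -0.3073).
Qᵀb = (-4.3788, 1.0169, 1.4767).
Back-substitute: x_3 = 1.4767/2.4998 = 0.5907.
x_2 = (1.0169 + 3.6729·0.5907)/5.7294 = 0.5562.
x_1 = (-4.3788 − 0.4170·0.5562 − 2.5022·0.5907)/4.7958 = -1.2696.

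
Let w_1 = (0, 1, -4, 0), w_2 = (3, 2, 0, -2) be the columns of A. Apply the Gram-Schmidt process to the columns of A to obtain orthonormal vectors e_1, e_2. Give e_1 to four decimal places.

e_1 = w_1/‖w_1‖ = (0, 1, -4, 0)/4.1231 = (0.0000, 0.2425, -0.9701, 0.0000).

e_1 = (0.0000, 0.2425, -0.9701, 0.0000)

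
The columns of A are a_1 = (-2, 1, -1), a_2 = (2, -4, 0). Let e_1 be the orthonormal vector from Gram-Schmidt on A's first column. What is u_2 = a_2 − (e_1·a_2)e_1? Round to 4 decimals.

a_1 = (-2, 1, -1); ‖a_1‖ = 2.4495, so e_1 = (-0.8165, 0.4082, -0.4082).
e_1·a_2 = (-0.8165)·2 + 0.4082·(-4) + (-0.4082)·0 = -3.2660.
u_2 = a_2 + 3.2660·e_1 = (-0.6667, -2.6667, -1.3333).

u_2 = (-0.6667, -2.6667, -1.3333)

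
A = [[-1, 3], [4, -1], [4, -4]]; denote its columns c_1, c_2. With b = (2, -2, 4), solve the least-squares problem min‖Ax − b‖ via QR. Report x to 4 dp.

c_1 = (-1, 4, 4); ‖c_1‖ = 5.7446, so q_1 = (-0.1741, 0.6963, 0.6963).
q_1·c_2 = (-0.1741)·3 + 0.6963·(-1) + 0.6963·(-4) = -4.0038.
u_2 = c_2 + 4.0038·q_1 = (2.3030, 1.7879, -1.2121).
‖u_2‖ = 3.1575, so q_2 = (0.7294, 0.5662, -0.3839).
Qᵀb = (1.0445, -1.2092).
Back-substitute: x_2 = -1.2092/3.1575 = -0.3830.
x_1 = (1.0445 + 4.0038·(-0.3830))/5.7446 = -0.0851.

x = (-0.0851, -0.3830)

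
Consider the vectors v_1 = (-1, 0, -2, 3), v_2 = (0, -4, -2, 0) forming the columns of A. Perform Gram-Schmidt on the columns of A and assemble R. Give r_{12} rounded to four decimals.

q_1 = v_1/‖v_1‖ = (-1, 0, -2, 3)/3.7417 = (-0.2673, 0.0000, -0.5345, 0.8018).
r_{12} = q_1·v_2 = 1.0690.

r_{12} = 1.0690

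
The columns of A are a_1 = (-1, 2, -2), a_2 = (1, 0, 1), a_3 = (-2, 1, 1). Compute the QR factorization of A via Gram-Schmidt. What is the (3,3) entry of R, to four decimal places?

r_{33} = 2.3333

a_1 = (-1, 2, -2); ‖a_1‖ = 3.0000, so q_1 = (-0.3333, 0.6667, -0.6667).
q_1·a_2 = (-0.3333)·1 + 0.6667·0 + (-0.6667)·1 = -1.0000.
u_2 = a_2 + 1.0000·q_1 = (0.6667, 0.6667, 0.3333).
‖u_2‖ = 1.0000, so q_2 = (0.6667, 0.6667, 0.3333).
q_1·a_3 = (-0.3333)·(-2) + 0.6667·1 + (-0.6667)·1 = 0.6667; q_2·a_3 = 0.6667·(-2) + 0.6667·1 + 0.3333·1 = -0.3333.
u_3 = a_3 − 0.6667·q_1 + 0.3333·q_2 = (-1.5556, 0.7778, 1.5556).
r_{33} = ‖u_3‖ = 2.3333.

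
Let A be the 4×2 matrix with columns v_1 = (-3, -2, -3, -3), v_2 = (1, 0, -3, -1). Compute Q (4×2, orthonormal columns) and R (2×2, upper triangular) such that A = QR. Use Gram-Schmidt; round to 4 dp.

Q = [[-0.5388, 0.6460], [-0.3592, 0.2005], [-0.5388, -0.7352], [-0.5388, -0.0446]], R = [[5.5678, 1.6164], [0.0000, 2.8960]]

v_1 = (-3, -2, -3, -3); ‖v_1‖ = 5.5678, so q_1 = (-0.5388, -0.3592, -0.5388, -0.5388).
q_1·v_2 = (-0.5388)·1 + (-0.3592)·0 + (-0.5388)·(-3) + (-0.5388)·(-1) = 1.6164.
u_2 = v_2 − 1.6164·q_1 = (1.8710, 0.5806, -2.1290, -0.1290).
‖u_2‖ = 2.8960, so q_2 = (0.6460, 0.2005, -0.7352, -0.0446).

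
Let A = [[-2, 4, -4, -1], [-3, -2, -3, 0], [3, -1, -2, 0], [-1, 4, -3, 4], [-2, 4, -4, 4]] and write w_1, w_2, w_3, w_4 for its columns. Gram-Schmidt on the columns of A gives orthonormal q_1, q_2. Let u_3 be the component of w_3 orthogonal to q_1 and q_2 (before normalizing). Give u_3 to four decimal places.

w_1 = (-2, -3, 3, -1, -2); ‖w_1‖ = 5.1962, so q_1 = (-0.3849, -0.5774, 0.5774, -0.1925, -0.3849).
q_1·w_2 = (-0.3849)·4 + (-0.5774)·(-2) + 0.5774·(-1) + (-0.1925)·4 + (-0.3849)·4 = -3.2717.
u_2 = w_2 + 3.2717·q_1 = (2.7407, -3.8889, 0.8889, 3.3704, 2.7407).
‖u_2‖ = 6.5036, so q_2 = (0.4214, -0.5980, 0.1367, 0.5182, 0.4214).
q_1·w_3 = (-0.3849)·(-4) + (-0.5774)·(-3) + 0.5774·(-2) + (-0.1925)·(-3) + (-0.3849)·(-4) = 4.2339; q_2·w_3 = 0.4214·(-4) + (-0.5980)·(-3) + 0.1367·(-2) + 0.5182·(-3) + 0.4214·(-4) = -3.4055.
u_3 = w_3 − 4.2339·q_1 + 3.4055·q_2 = (-0.9352, -2.5919, -3.9790, -0.4203, -0.9352).

u_3 = (-0.9352, -2.5919, -3.9790, -0.4203, -0.9352)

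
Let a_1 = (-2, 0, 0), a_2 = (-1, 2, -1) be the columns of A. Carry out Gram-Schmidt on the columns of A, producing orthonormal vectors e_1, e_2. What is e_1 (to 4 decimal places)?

e_1 = a_1/‖a_1‖ = (-2, 0, 0)/2.0000 = (-1.0000, 0.0000, 0.0000).

e_1 = (-1.0000, 0.0000, 0.0000)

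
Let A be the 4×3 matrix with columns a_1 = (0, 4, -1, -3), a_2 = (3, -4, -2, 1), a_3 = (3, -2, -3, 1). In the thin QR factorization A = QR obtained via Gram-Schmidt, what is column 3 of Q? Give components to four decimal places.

q_3 = (0.0134, 0.4422, -0.4882, 0.7523)

a_1 = (0, 4, -1, -3); ‖a_1‖ = 5.0990, so q_1 = (0.0000, 0.7845, -0.1961, -0.5883).
q_1·a_2 = 0.0000·3 + 0.7845·(-4) + (-0.1961)·(-2) + (-0.5883)·1 = -3.3340.
u_2 = a_2 + 3.3340·q_1 = (3.0000, -1.3846, -2.6538, -0.9615).
‖u_2‖ = 4.3456, so q_2 = (0.6903, -0.3186, -0.6107, -0.2213).
q_1·a_3 = 0.0000·3 + 0.7845·(-2) + (-0.1961)·(-3) + (-0.5883)·1 = -1.5689; q_2·a_3 = 0.6903·3 + (-0.3186)·(-2) + (-0.6107)·(-3) + (-0.2213)·1 = 4.3191.
u_3 = a_3 + 1.5689·q_1 − 4.3191·q_2 = (0.0183, 0.6069, -0.6701, 1.0326).
‖u_3‖ = 1.3726, so q_3 = (0.0134, 0.4422, -0.4882, 0.7523).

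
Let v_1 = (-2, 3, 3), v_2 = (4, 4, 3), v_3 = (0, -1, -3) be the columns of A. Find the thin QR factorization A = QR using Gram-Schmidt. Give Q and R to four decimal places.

Q = [[-0.4264, 0.8977, -0.1108], [0.6396, 0.3859, 0.6648], [0.6396, 0.2126, -0.7387]], R = [[4.6904, 2.7716, -2.5584], [0.0000, 5.7722, -1.0237], [0.0000, 0.0000, 1.5513]]

q_1 = v_1/‖v_1‖ = (-2, 3, 3)/4.6904 = (-0.4264, 0.6396, 0.6396).
r_{12} = q_1·v_2 = 2.7716.
u_2 = v_2 − 2.7716·q_1 = (5.1818, 2.2273, 1.2273).
‖u_2‖ = 5.7722, so q_2 = (0.8977, 0.3859, 0.2126).
r_{13} = q_1·v_3 = -2.5584; r_{23} = q_2·v_3 = -1.0237.
u_3 = v_3 + 2.5584·q_1 + 1.0237·q_2 = (-0.1719, 1.0314, -1.1460).
‖u_3‖ = 1.5513, so q_3 = (-0.1108, 0.6648, -0.7387).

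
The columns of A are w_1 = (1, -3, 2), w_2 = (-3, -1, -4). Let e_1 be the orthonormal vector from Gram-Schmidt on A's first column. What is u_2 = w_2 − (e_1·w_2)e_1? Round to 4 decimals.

u_2 = (-2.4286, -2.7143, -2.8571)

w_1 = (1, -3, 2); ‖w_1‖ = 3.7417, so e_1 = (0.2673, -0.8018, 0.5345).
e_1·w_2 = 0.2673·(-3) + (-0.8018)·(-1) + 0.5345·(-4) = -2.1381.
u_2 = w_2 + 2.1381·e_1 = (-2.4286, -2.7143, -2.8571).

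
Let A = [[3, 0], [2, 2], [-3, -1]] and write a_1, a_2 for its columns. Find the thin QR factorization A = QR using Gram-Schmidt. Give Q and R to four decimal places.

a_1 = (3, 2, -3); ‖a_1‖ = 4.6904, so q_1 = (0.6396, 0.4264, -0.6396).
q_1·a_2 = 0.6396·0 + 0.4264·2 + (-0.6396)·(-1) = 1.4924.
u_2 = a_2 − 1.4924·q_1 = (-0.9545, 1.3636, -0.0455).
‖u_2‖ = 1.6652, so q_2 = (-0.5732, 0.8189, -0.0273).

Q = [[0.6396, -0.5732], [0.4264, 0.8189], [-0.6396, -0.0273]], R = [[4.6904, 1.4924], [0.0000, 1.6652]]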